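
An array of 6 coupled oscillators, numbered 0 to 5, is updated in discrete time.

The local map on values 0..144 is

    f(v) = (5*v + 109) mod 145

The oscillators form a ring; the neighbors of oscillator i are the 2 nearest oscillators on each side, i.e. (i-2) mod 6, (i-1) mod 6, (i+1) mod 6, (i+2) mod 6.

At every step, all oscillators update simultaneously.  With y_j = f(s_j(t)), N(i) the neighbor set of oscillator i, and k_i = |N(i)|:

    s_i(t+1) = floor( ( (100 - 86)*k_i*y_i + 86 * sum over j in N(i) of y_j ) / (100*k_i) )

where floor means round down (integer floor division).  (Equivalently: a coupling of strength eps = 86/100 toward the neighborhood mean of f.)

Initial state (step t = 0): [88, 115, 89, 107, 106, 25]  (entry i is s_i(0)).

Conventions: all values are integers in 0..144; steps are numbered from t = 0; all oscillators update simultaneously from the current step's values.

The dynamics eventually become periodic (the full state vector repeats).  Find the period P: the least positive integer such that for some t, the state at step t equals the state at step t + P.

Simulating step by step:
t=0: [88, 115, 89, 107, 106, 25]
t=1: [95, 97, 89, 88, 91, 85]
t=2: [78, 74, 72, 93, 90, 69]
t=3: [56, 61, 84, 66, 72, 82]
t=4: [86, 77, 69, 72, 65, 67]
t=5: [64, 43, 75, 54, 55, 74]
t=6: [66, 73, 83, 59, 82, 82]
t=7: [64, 68, 64, 79, 74, 63]
t=8: [90, 105, 76, 80, 109, 75]
t=9: [67, 72, 77, 60, 75, 76]
t=10: [43, 56, 53, 58, 58, 52]
t=11: [84, 79, 87, 95, 81, 86]
t=12: [90, 76, 68, 78, 77, 67]
t=13: [46, 52, 66, 38, 53, 65]
t=14: [73, 55, 48, 68, 56, 67]
t=15: [61, 39, 61, 58, 39, 54]
t=16: [69, 97, 73, 67, 97, 68]
t=17: [20, 19, 17, 18, 19, 14]
t=18: [52, 51, 57, 50, 51, 55]
t=19: [85, 84, 78, 84, 84, 76]
t=20: [79, 80, 90, 78, 80, 89]
t=21: [93, 91, 77, 93, 91, 77]
t=22: [100, 103, 123, 100, 103, 123]
t=23: [84, 80, 51, 84, 80, 51]
t=24: [76, 82, 82, 76, 82, 82]
t=25: [79, 71, 71, 79, 71, 71]
t=26: [34, 46, 46, 34, 46, 46]
t=27: [60, 85, 85, 60, 85, 85]
t=28: [101, 107, 107, 101, 107, 107]
t=29: [59, 51, 51, 59, 51, 51]
t=30: [79, 91, 91, 79, 91, 91]
t=31: [120, 103, 103, 120, 103, 103]
t=32: [55, 80, 80, 55, 80, 80]
t=33: [76, 82, 82, 76, 82, 82]

Answer: 9
Key observation: The state at step 24, [76, 82, 82, 76, 82, 82], reappears at step 33 — and no state repeats earlier — so the cycle the system enters has period 9.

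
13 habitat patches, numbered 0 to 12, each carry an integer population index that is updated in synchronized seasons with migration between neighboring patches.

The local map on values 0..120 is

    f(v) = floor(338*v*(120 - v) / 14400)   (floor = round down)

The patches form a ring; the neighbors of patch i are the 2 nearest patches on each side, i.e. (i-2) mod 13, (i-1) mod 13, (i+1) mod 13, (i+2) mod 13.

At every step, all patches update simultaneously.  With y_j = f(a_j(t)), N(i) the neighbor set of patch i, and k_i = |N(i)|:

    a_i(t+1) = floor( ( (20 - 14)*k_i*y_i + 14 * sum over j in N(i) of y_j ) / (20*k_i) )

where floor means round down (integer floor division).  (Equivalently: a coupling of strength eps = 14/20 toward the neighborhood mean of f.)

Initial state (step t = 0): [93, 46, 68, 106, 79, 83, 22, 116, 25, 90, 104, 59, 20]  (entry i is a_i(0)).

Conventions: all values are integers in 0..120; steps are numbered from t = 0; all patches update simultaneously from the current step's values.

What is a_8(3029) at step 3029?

Answer: a_8(3029) = 76
Key observation: The state at step 7, [76, 76, 76, 76, 76, 76, 76, 76, 76, 76, 76, 76, 76], reappears at step 9: the system is in a cycle of period 2 from step 7 on.  Therefore the state at step 3029 equals the state at step 7 + ((3029 - 7) mod 2) = 7, which is [76, 76, 76, 76, 76, 76, 76, 76, 76, 76, 76, 76, 76].

Derivation:
t=0: [93, 46, 68, 106, 79, 83, 22, 116, 25, 90, 104, 59, 20]
t=1: [68, 62, 67, 64, 64, 51, 52, 45, 44, 51, 55, 61, 59]
t=2: [83, 83, 83, 83, 83, 82, 81, 80, 80, 81, 82, 83, 83]
t=3: [72, 72, 72, 72, 72, 73, 73, 74, 74, 73, 73, 72, 72]
t=4: [81, 81, 81, 80, 80, 80, 79, 79, 79, 79, 80, 80, 80]
t=5: [74, 74, 74, 74, 75, 75, 75, 75, 75, 75, 75, 75, 74]
t=6: [79, 79, 79, 79, 79, 79, 79, 79, 79, 79, 79, 79, 79]
t=7: [76, 76, 76, 76, 76, 76, 76, 76, 76, 76, 76, 76, 76]
t=8: [78, 78, 78, 78, 78, 78, 78, 78, 78, 78, 78, 78, 78]
t=9: [76, 76, 76, 76, 76, 76, 76, 76, 76, 76, 76, 76, 76]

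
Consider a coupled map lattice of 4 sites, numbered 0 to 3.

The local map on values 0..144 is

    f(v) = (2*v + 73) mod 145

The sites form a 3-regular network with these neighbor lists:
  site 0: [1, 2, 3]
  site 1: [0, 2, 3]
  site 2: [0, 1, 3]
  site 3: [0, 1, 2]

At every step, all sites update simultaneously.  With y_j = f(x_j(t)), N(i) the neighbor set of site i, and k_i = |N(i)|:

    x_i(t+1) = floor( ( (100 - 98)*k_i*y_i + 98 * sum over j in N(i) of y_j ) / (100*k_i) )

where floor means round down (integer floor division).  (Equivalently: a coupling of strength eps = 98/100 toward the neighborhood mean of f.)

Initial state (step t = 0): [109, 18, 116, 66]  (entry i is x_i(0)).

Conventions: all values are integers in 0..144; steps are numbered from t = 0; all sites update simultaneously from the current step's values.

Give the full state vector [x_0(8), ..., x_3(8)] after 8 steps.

Answer: [46, 4, 47, 47]

Derivation:
t=0: [109, 18, 116, 66]
t=1: [60, 27, 55, 42]
t=2: [58, 34, 61, 69]
t=3: [84, 55, 82, 78]
t=4: [71, 89, 73, 75]
t=5: [85, 74, 84, 83]
t=6: [88, 95, 89, 90]
t=7: [110, 106, 109, 109]
t=8: [46, 4, 47, 47]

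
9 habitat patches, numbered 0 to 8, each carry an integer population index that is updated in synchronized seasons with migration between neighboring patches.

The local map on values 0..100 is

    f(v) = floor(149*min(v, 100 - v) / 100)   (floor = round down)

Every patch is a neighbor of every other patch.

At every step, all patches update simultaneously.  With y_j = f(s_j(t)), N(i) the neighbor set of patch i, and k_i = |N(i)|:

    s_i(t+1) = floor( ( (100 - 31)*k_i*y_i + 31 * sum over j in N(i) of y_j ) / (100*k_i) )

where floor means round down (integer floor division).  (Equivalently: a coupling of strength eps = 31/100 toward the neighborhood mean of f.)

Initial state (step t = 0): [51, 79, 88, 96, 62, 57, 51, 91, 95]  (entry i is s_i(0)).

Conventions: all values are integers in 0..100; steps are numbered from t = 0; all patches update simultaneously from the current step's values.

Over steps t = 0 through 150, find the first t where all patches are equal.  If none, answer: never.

Simulating step by step:
t=0: [51, 79, 88, 96, 62, 57, 51, 91, 95]  (not all equal)
t=1: [60, 33, 24, 16, 49, 54, 60, 21, 17]  (not all equal)
t=2: [54, 48, 39, 31, 63, 60, 54, 36, 32]  (not all equal)
t=3: [64, 66, 58, 50, 56, 58, 64, 54, 50]  (not all equal)
t=4: [56, 54, 62, 69, 64, 62, 56, 66, 69]  (not all equal)
t=5: [61, 63, 56, 49, 54, 56, 61, 52, 49]  (not all equal)
t=6: [60, 58, 65, 70, 66, 65, 60, 68, 70]  (not all equal)
t=7: [56, 58, 52, 46, 50, 52, 56, 48, 46]  (not all equal)
t=8: [66, 64, 70, 68, 72, 70, 66, 70, 68]  (not all equal)
t=9: [48, 50, 44, 46, 42, 44, 48, 44, 46]  (not all equal)
t=10: [69, 71, 65, 67, 63, 65, 69, 65, 67]  (not all equal)
t=11: [47, 45, 51, 49, 53, 51, 47, 51, 49]  (not all equal)
t=12: [70, 68, 72, 72, 70, 72, 70, 72, 72]  (not all equal)
t=13: [43, 45, 41, 41, 43, 41, 43, 41, 41]  (not all equal)
t=14: [63, 65, 61, 61, 63, 61, 63, 61, 61]  (not all equal)
t=15: [55, 53, 57, 57, 55, 57, 55, 57, 57]  (not all equal)
t=16: [66, 68, 64, 64, 66, 64, 66, 64, 64]  (not all equal)
t=17: [50, 48, 52, 52, 50, 52, 50, 52, 52]  (not all equal)
t=18: [73, 71, 71, 71, 73, 71, 73, 71, 71]  (not all equal)
t=19: [40, 42, 42, 42, 40, 42, 40, 42, 42]  (not all equal)
t=20: [59, 61, 61, 61, 59, 61, 59, 61, 61]  (not all equal)
t=21: [60, 58, 58, 58, 60, 58, 60, 58, 58]  (not all equal)
t=22: [59, 61, 61, 61, 59, 61, 59, 61, 61]  (not all equal)

Answer: never
Key observation: The state at step 20 reappears at step 22 — the system is in a cycle of period 2 from step 20 on.  No step 0..22 is synchronized, and the cycle repeats forever, so no step up to 150 (or ever) has all patches equal.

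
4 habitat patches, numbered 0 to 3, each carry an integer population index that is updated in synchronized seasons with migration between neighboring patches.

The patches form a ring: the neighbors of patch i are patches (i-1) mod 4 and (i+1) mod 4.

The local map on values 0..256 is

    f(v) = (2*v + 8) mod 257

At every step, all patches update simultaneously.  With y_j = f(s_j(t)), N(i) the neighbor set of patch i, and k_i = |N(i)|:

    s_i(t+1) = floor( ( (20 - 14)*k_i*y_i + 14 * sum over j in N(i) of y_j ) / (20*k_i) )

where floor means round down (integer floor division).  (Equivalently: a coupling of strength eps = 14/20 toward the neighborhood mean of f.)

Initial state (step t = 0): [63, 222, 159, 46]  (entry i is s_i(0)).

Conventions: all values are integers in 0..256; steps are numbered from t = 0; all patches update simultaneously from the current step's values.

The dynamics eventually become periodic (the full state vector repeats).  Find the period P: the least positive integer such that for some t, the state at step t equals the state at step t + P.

Simulating step by step:
t=0: [63, 222, 159, 46]
t=1: [143, 129, 123, 101]
t=2: [87, 104, 152, 164]
t=3: [157, 147, 119, 106]
t=4: [112, 122, 166, 174]
t=5: [192, 185, 147, 139]
t=6: [93, 99, 66, 71]
t=7: [182, 178, 166, 161]
t=8: [97, 101, 87, 91]
t=9: [200, 197, 194, 191]
t=10: [142, 145, 139, 141]
t=11: [36, 34, 34, 32]
t=12: [75, 77, 74, 76]
t=13: [160, 158, 159, 157]
t=14: [67, 69, 66, 68]
t=15: [144, 142, 143, 141]
t=16: [35, 37, 34, 36]
t=17: [80, 78, 79, 77]
t=18: [164, 166, 163, 165]
t=19: [81, 79, 80, 78]
t=20: [166, 168, 165, 167]
t=21: [85, 83, 84, 82]
t=22: [174, 176, 173, 175]
t=23: [101, 99, 100, 98]
t=24: [206, 208, 205, 207]
t=25: [165, 163, 164, 162]
t=26: [77, 79, 76, 78]
t=27: [164, 162, 163, 161]
t=28: [75, 77, 74, 76]

Answer: 16
Key observation: The state at step 12, [75, 77, 74, 76], reappears at step 28 — and no state repeats earlier — so the cycle the system enters has period 16.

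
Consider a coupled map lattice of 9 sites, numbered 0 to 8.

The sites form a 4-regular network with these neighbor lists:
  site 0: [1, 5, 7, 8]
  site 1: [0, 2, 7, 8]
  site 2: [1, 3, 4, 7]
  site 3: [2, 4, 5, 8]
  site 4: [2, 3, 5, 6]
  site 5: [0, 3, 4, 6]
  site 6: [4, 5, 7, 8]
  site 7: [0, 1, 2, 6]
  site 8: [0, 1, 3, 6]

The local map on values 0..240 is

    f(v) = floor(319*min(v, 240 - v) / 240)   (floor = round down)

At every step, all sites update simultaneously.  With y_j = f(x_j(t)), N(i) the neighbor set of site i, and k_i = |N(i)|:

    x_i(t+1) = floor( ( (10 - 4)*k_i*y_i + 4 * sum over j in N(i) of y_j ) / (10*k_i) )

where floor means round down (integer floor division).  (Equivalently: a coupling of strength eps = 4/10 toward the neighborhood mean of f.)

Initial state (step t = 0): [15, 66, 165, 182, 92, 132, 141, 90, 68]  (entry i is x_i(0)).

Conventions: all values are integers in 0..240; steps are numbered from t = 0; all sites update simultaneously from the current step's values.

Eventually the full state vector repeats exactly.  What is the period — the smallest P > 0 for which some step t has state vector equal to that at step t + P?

Simulating step by step:
t=0: [15, 66, 165, 182, 92, 132, 141, 90, 68]
t=1: [55, 84, 99, 91, 118, 120, 126, 105, 85]
t=2: [95, 112, 131, 127, 149, 145, 147, 130, 112]
t=3: [132, 145, 142, 143, 126, 127, 127, 141, 143]
t=4: [139, 128, 131, 132, 146, 147, 146, 133, 131]
t=5: [136, 145, 142, 139, 127, 126, 127, 140, 141]
t=6: [136, 128, 132, 136, 146, 147, 146, 133, 133]
t=7: [138, 145, 141, 136, 127, 126, 127, 140, 140]
t=8: [135, 128, 133, 139, 147, 147, 146, 133, 134]
t=9: [138, 145, 139, 133, 126, 125, 127, 140, 138]
t=10: [135, 129, 135, 142, 148, 149, 147, 133, 136]
t=11: [138, 144, 137, 129, 124, 123, 126, 140, 136]
t=12: [136, 130, 137, 146, 151, 151, 148, 134, 138]
t=13: [136, 142, 134, 125, 120, 121, 124, 138, 134]
t=14: [139, 133, 141, 150, 155, 155, 151, 137, 141]
t=15: [132, 138, 129, 120, 115, 115, 119, 134, 129]
t=16: [143, 138, 146, 155, 152, 152, 153, 142, 147]
t=17: [127, 131, 123, 115, 116, 116, 117, 128, 122]
t=18: [150, 147, 152, 153, 154, 153, 154, 149, 153]
t=19: [118, 120, 116, 115, 114, 115, 114, 119, 116]
t=20: [155, 157, 154, 152, 151, 152, 152, 156, 154]
t=21: [112, 111, 113, 115, 117, 115, 115, 111, 113]
t=22: [148, 147, 150, 151, 153, 151, 151, 147, 149]
t=23: [121, 122, 119, 118, 116, 118, 118, 122, 120]
t=24: [157, 156, 157, 156, 155, 156, 156, 156, 158]
t=25: [110, 110, 110, 110, 111, 111, 110, 110, 109]
t=26: [145, 145, 146, 146, 146, 146, 146, 146, 144]
t=27: [125, 125, 124, 124, 124, 124, 124, 124, 126]
t=28: [152, 152, 153, 153, 154, 153, 153, 153, 151]
t=29: [116, 116, 115, 115, 114, 115, 115, 115, 117]
t=30: [153, 153, 152, 152, 151, 152, 152, 152, 154]
t=31: [115, 115, 116, 116, 117, 116, 116, 115, 114]
t=32: [152, 152, 153, 153, 154, 153, 153, 152, 151]
t=33: [116, 116, 115, 115, 114, 115, 115, 115, 117]

Answer: 4
Key observation: The state at step 29, [116, 116, 115, 115, 114, 115, 115, 115, 117], reappears at step 33 — and no state repeats earlier — so the cycle the system enters has period 4.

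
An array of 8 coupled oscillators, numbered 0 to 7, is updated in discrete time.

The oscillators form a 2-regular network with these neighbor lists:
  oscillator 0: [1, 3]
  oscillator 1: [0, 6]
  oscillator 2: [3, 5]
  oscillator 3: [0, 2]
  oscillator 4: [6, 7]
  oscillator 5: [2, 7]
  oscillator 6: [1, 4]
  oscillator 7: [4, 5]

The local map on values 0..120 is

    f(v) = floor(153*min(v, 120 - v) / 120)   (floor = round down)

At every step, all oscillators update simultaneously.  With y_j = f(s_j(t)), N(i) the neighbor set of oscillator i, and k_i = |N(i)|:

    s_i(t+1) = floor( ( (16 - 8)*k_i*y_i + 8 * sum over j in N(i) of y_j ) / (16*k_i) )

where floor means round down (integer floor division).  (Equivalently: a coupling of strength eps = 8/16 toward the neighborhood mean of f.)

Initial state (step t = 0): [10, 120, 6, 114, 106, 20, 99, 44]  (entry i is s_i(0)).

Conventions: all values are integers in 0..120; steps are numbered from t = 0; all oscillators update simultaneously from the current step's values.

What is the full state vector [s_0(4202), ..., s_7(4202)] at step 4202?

Simulating step by step:
t=0: [10, 120, 6, 114, 106, 20, 99, 44]
t=1: [7, 9, 11, 8, 29, 28, 17, 38]
t=2: [9, 12, 18, 10, 35, 33, 22, 41]
t=3: [12, 17, 24, 14, 42, 39, 28, 47]
t=4: [17, 23, 31, 19, 50, 46, 36, 55]
t=5: [23, 31, 40, 27, 60, 56, 45, 65]
t=6: [32, 41, 51, 37, 69, 65, 57, 71]
t=7: [44, 54, 61, 49, 66, 66, 65, 64]
t=8: [60, 65, 70, 63, 69, 70, 69, 69]
t=9: [73, 70, 65, 70, 65, 63, 66, 64]
t=10: [61, 63, 68, 63, 69, 71, 67, 71]
t=11: [73, 71, 66, 71, 64, 63, 67, 62]
t=12: [60, 62, 67, 62, 70, 71, 66, 72]
t=13: [74, 72, 67, 72, 63, 63, 68, 61]
t=14: [59, 61, 66, 61, 71, 71, 66, 73]
t=15: [75, 73, 68, 73, 62, 62, 68, 60]
t=16: [58, 60, 66, 60, 72, 72, 66, 74]
t=17: [74, 73, 68, 73, 62, 62, 68, 59]
t=18: [58, 60, 66, 60, 71, 71, 66, 74]
t=19: [74, 73, 68, 73, 62, 62, 68, 60]
t=20: [58, 60, 66, 60, 72, 72, 66, 74]

Answer: [58, 60, 66, 60, 71, 71, 66, 74]
Key observation: The state at step 16, [58, 60, 66, 60, 72, 72, 66, 74], reappears at step 20: the system is in a cycle of period 4 from step 16 on.  Therefore the state at step 4202 equals the state at step 16 + ((4202 - 16) mod 4) = 18, which is [58, 60, 66, 60, 71, 71, 66, 74].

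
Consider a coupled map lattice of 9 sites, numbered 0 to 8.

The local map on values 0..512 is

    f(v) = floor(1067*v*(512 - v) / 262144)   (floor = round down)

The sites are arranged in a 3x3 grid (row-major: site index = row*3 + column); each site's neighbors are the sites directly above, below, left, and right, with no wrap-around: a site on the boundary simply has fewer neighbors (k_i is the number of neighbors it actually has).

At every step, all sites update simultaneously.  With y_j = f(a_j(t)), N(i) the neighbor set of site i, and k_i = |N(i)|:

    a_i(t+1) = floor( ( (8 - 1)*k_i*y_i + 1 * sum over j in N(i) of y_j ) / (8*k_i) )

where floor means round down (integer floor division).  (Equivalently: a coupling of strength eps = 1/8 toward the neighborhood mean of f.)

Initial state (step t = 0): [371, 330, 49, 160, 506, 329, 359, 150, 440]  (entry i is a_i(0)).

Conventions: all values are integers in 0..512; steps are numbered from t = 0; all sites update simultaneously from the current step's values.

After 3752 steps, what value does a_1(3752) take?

Simulating step by step:
t=0: [371, 330, 49, 160, 506, 329, 359, 150, 440]
t=1: [215, 226, 111, 219, 39, 224, 223, 208, 141]
t=2: [259, 251, 191, 253, 98, 248, 261, 247, 217]
t=3: [266, 261, 251, 261, 177, 260, 266, 261, 260]
t=4: [266, 264, 266, 264, 244, 264, 266, 264, 266]
t=5: [266, 266, 266, 266, 266, 266, 266, 266, 266]
t=6: [266, 266, 266, 266, 266, 266, 266, 266, 266]

Answer: a_1(3752) = 266
Key observation: The state at step 5, [266, 266, 266, 266, 266, 266, 266, 266, 266], reappears at step 6: the system is in a cycle of period 1 from step 5 on.  Therefore the state at step 3752 equals the state at step 5 + ((3752 - 5) mod 1) = 5, which is [266, 266, 266, 266, 266, 266, 266, 266, 266].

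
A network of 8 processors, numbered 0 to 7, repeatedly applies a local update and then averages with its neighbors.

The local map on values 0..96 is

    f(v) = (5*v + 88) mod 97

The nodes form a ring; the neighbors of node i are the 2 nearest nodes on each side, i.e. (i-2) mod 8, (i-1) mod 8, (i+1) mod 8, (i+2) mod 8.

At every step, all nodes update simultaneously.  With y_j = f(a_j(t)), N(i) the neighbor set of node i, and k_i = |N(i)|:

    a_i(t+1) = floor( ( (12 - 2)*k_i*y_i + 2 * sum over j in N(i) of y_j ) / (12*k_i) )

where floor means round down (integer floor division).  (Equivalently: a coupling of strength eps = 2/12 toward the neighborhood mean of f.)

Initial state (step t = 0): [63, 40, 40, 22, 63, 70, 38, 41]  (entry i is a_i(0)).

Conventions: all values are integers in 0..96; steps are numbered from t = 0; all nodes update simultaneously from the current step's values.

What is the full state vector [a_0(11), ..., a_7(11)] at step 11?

Simulating step by step:
t=0: [63, 40, 40, 22, 63, 70, 38, 41]
t=1: [23, 83, 83, 13, 22, 46, 73, 11]
t=2: [13, 20, 18, 49, 10, 29, 57, 43]
t=3: [57, 83, 77, 45, 44, 39, 74, 21]
t=4: [79, 26, 76, 27, 25, 82, 70, 90]
t=5: [87, 30, 73, 29, 23, 17, 49, 51]
t=6: [40, 44, 59, 40, 16, 69, 42, 51]
t=7: [85, 28, 88, 87, 69, 46, 16, 50]
t=8: [31, 34, 41, 37, 44, 30, 65, 45]
t=9: [45, 59, 10, 71, 20, 42, 26, 25]
t=10: [25, 82, 45, 55, 81, 13, 25, 21]
t=11: [22, 19, 23, 64, 13, 54, 23, 84]

Answer: [22, 19, 23, 64, 13, 54, 23, 84]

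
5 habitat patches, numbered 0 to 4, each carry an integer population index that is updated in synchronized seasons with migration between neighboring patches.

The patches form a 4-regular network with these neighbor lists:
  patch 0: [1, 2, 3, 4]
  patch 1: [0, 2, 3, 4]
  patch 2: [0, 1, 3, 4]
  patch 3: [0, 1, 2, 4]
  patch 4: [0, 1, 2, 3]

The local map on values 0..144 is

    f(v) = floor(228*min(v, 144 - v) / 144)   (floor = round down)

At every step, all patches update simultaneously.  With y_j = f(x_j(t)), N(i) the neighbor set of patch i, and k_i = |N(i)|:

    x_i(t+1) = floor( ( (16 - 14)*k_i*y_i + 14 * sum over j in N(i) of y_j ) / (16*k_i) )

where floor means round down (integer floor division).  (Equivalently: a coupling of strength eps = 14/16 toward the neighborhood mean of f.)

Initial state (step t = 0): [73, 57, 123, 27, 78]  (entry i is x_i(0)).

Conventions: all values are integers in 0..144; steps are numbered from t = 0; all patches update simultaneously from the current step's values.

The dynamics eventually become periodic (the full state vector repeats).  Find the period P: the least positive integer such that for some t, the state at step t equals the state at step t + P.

Simulating step by step:
t=0: [73, 57, 123, 27, 78]
t=1: [72, 74, 80, 79, 73]
t=2: [107, 107, 108, 108, 107]
t=3: [57, 57, 57, 57, 57]
t=4: [90, 90, 90, 90, 90]
t=5: [85, 85, 85, 85, 85]
t=6: [93, 93, 93, 93, 93]
t=7: [80, 80, 80, 80, 80]
t=8: [101, 101, 101, 101, 101]
t=9: [68, 68, 68, 68, 68]
t=10: [107, 107, 107, 107, 107]
t=11: [58, 58, 58, 58, 58]
t=12: [91, 91, 91, 91, 91]
t=13: [83, 83, 83, 83, 83]
t=14: [96, 96, 96, 96, 96]
t=15: [76, 76, 76, 76, 76]
t=16: [107, 107, 107, 107, 107]

Answer: 6
Key observation: The state at step 10, [107, 107, 107, 107, 107], reappears at step 16 — and no state repeats earlier — so the cycle the system enters has period 6.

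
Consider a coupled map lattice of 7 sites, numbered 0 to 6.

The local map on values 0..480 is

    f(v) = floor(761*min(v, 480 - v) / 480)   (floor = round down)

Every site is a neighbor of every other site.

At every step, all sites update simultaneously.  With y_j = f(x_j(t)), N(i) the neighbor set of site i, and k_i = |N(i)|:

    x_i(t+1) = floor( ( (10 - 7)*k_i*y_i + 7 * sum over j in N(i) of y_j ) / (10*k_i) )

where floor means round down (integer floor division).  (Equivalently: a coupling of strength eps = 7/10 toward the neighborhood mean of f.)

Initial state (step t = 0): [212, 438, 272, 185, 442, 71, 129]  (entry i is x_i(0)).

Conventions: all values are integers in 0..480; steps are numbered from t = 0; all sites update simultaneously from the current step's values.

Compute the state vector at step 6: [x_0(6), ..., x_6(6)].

Answer: [329, 329, 329, 329, 329, 329, 329]

Derivation:
t=0: [212, 438, 272, 185, 442, 71, 129]
t=1: [224, 175, 223, 217, 174, 183, 200]
t=2: [323, 308, 322, 321, 308, 311, 316]
t=3: [257, 262, 258, 258, 262, 261, 260]
t=4: [349, 347, 349, 349, 347, 348, 348]
t=5: [208, 208, 208, 208, 208, 208, 208]
t=6: [329, 329, 329, 329, 329, 329, 329]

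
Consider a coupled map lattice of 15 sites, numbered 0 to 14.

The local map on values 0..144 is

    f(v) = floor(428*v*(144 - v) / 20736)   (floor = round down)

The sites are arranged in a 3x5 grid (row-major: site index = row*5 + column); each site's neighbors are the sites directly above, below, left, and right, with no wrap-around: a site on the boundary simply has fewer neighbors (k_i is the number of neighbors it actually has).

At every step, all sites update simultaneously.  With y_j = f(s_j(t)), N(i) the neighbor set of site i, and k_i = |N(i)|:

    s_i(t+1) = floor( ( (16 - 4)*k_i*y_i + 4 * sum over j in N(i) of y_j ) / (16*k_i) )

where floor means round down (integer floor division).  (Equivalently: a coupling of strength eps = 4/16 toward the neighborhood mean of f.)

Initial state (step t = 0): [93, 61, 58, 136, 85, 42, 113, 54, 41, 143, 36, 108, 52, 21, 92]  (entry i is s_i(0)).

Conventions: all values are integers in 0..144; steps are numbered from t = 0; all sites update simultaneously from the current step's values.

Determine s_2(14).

Simulating step by step:
t=0: [93, 61, 58, 136, 85, 42, 113, 54, 41, 143, 36, 108, 52, 21, 92]
t=1: [96, 100, 95, 40, 80, 86, 77, 97, 76, 25, 81, 80, 92, 63, 80]
t=2: [95, 92, 94, 89, 97, 102, 103, 95, 101, 72, 104, 104, 98, 104, 99]
t=3: [95, 96, 97, 99, 96, 88, 88, 94, 91, 103, 85, 85, 91, 86, 92]
t=4: [96, 95, 94, 92, 93, 100, 100, 97, 97, 89, 102, 102, 99, 101, 97]
t=5: [94, 95, 96, 97, 97, 90, 90, 93, 94, 99, 88, 88, 90, 90, 94]
t=6: [97, 96, 95, 94, 93, 99, 99, 97, 96, 92, 100, 100, 99, 99, 96]
t=7: [93, 94, 95, 96, 97, 91, 91, 93, 95, 97, 90, 90, 91, 91, 94]
t=8: [97, 97, 96, 95, 94, 98, 98, 97, 96, 94, 99, 99, 98, 98, 96]
t=9: [93, 94, 94, 95, 96, 92, 93, 94, 95, 96, 91, 91, 92, 93, 95]
t=10: [97, 97, 96, 96, 95, 97, 97, 97, 96, 95, 98, 98, 97, 96, 96]
t=11: [94, 94, 94, 95, 95, 93, 93, 94, 95, 95, 93, 93, 94, 94, 95]
t=12: [97, 97, 96, 96, 96, 97, 97, 96, 96, 96, 97, 97, 97, 96, 96]
t=13: [94, 94, 94, 95, 95, 94, 94, 94, 95, 95, 94, 94, 94, 94, 95]
t=14: [97, 97, 96, 96, 96, 97, 97, 96, 96, 96, 97, 97, 97, 96, 96]

Answer: s_2(14) = 96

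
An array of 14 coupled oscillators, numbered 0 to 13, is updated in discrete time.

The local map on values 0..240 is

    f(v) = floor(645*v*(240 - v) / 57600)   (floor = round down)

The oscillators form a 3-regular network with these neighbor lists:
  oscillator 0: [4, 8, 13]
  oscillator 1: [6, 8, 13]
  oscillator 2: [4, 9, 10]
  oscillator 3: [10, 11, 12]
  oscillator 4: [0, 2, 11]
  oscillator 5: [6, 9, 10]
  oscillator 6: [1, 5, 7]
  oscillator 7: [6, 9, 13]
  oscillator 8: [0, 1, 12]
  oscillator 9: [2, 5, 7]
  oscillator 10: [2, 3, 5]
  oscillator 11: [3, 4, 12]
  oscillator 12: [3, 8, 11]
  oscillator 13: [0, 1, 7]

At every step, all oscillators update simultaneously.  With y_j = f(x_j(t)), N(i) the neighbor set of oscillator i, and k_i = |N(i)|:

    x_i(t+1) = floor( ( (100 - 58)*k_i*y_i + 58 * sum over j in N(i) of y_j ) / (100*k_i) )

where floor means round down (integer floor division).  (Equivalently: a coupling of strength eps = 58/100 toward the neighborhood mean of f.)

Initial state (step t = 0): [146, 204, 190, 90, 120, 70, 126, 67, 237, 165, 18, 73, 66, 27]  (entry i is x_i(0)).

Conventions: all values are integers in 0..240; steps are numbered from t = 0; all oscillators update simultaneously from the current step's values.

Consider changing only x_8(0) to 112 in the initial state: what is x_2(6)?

Simulating step by step:
t=0: [146, 204, 190, 90, 120, 70, 126, 67, 112, 165, 18, 73, 66, 27]
t=1: [138, 108, 110, 122, 143, 121, 133, 124, 137, 129, 93, 142, 140, 97]
t=2: [156, 158, 157, 157, 156, 158, 159, 159, 157, 160, 157, 156, 157, 157]
t=3: [145, 144, 144, 145, 145, 144, 144, 144, 145, 143, 145, 145, 145, 145]
t=4: [154, 154, 154, 154, 154, 154, 154, 154, 154, 154, 154, 154, 154, 154]
t=5: [148, 148, 148, 148, 148, 148, 148, 148, 148, 148, 148, 148, 148, 148]
t=6: [152, 152, 152, 152, 152, 152, 152, 152, 152, 152, 152, 152, 152, 152]

Answer: x_2(6) = 152
Key observation: This trace re-runs the system from the modified initial state.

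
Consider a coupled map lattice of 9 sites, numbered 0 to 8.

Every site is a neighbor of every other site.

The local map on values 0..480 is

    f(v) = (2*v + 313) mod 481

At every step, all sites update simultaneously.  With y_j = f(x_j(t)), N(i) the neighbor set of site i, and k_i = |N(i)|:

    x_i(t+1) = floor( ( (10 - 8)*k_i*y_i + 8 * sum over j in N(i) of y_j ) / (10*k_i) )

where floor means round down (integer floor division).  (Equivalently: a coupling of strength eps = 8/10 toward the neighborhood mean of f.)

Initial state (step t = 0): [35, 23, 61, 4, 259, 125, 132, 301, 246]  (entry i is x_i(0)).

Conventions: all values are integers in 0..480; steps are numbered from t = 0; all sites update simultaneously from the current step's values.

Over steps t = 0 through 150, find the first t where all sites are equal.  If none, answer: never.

Simulating step by step:
t=0: [35, 23, 61, 4, 259, 125, 132, 301, 246]  (not all equal)
t=1: [316, 314, 321, 310, 313, 286, 288, 321, 310]  (not all equal)
t=2: [451, 450, 452, 449, 450, 445, 445, 452, 449]  (not all equal)
t=3: [249, 249, 250, 249, 249, 248, 248, 250, 249]  (not all equal)
t=4: [330, 330, 330, 330, 330, 329, 329, 330, 330]  (not all equal)
t=5: [10, 10, 10, 10, 10, 10, 10, 10, 10]  (all equal)

Answer: 5
Key observation: Synchronization is absorbing here: once all sites are equal they stay equal, and step 5 is the first all-equal step.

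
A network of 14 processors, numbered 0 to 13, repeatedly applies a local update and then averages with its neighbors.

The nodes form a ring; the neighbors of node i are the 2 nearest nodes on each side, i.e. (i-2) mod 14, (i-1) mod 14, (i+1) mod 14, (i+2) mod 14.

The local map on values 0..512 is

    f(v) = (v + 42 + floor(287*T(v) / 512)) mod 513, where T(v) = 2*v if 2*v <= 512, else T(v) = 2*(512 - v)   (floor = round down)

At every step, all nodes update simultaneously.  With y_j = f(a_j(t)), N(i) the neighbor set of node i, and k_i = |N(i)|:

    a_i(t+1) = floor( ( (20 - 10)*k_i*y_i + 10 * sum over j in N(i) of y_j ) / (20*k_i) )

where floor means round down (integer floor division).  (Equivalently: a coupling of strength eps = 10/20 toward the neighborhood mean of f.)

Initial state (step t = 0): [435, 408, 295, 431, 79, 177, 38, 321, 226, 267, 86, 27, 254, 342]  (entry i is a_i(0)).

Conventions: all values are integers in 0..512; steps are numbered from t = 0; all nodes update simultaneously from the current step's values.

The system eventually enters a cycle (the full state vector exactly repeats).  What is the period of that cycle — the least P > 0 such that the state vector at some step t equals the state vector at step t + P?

Simulating step by step:
t=0: [435, 408, 295, 431, 79, 177, 38, 321, 226, 267, 86, 27, 254, 342]
t=1: [56, 55, 78, 118, 186, 264, 148, 109, 64, 84, 142, 102, 87, 64]
t=2: [176, 183, 234, 255, 333, 205, 297, 239, 237, 241, 281, 249, 230, 188]
t=3: [321, 333, 134, 158, 110, 267, 109, 94, 41, 43, 52, 99, 130, 334]
t=4: [127, 134, 260, 280, 268, 180, 225, 196, 163, 163, 179, 208, 224, 117]
t=5: [241, 255, 132, 145, 106, 286, 170, 378, 352, 412, 368, 379, 190, 285]
t=6: [132, 131, 251, 265, 275, 168, 257, 101, 101, 55, 105, 106, 250, 110]
t=7: [249, 250, 127, 140, 109, 257, 157, 238, 221, 209, 224, 227, 170, 258]
t=8: [133, 126, 246, 258, 273, 162, 298, 196, 367, 312, 177, 125, 218, 101]
t=9: [301, 242, 121, 137, 106, 275, 154, 300, 154, 187, 325, 308, 415, 308]
t=10: [90, 116, 237, 250, 266, 163, 280, 188, 300, 289, 146, 109, 58, 60]
t=11: [197, 205, 96, 126, 103, 273, 154, 293, 149, 175, 247, 230, 210, 204]
t=12: [439, 423, 310, 285, 253, 160, 278, 184, 291, 268, 185, 186, 368, 416]
t=13: [52, 54, 61, 104, 105, 269, 152, 289, 159, 206, 295, 294, 150, 100]
t=14: [193, 182, 189, 213, 240, 154, 279, 195, 311, 311, 194, 178, 247, 218]
t=15: [403, 450, 397, 406, 190, 315, 150, 298, 162, 206, 301, 343, 254, 420]
t=16: [54, 50, 102, 102, 288, 147, 300, 193, 313, 311, 156, 113, 62, 54]
t=17: [169, 177, 207, 232, 150, 281, 150, 294, 151, 178, 259, 236, 207, 172]
t=18: [423, 372, 390, 176, 296, 135, 287, 184, 295, 275, 196, 186, 353, 368]
t=19: [54, 100, 101, 270, 141, 286, 145, 282, 161, 208, 307, 298, 155, 104]
t=20: [220, 220, 230, 149, 263, 137, 282, 194, 312, 314, 195, 180, 253, 236]
t=21: [331, 367, 188, 294, 132, 284, 149, 292, 162, 206, 304, 288, 209, 202]
t=22: [212, 158, 283, 144, 277, 135, 284, 194, 313, 312, 210, 221, 325, 319]
t=23: [317, 309, 194, 278, 135, 281, 148, 292, 166, 221, 331, 339, 225, 212]
t=24: [158, 167, 292, 148, 282, 136, 284, 199, 321, 328, 152, 164, 87, 270]
t=25: [283, 306, 183, 285, 136, 284, 149, 297, 151, 191, 274, 284, 263, 208]
t=26: [165, 163, 281, 145, 280, 136, 282, 187, 298, 294, 153, 167, 121, 275]
t=27: [298, 303, 183, 281, 136, 280, 146, 285, 150, 191, 286, 298, 301, 218]
t=28: [166, 166, 281, 145, 279, 136, 278, 187, 296, 293, 151, 168, 121, 285]
t=29: [300, 306, 184, 282, 136, 280, 147, 285, 150, 191, 284, 298, 301, 219]
t=30: [166, 166, 282, 146, 280, 136, 279, 187, 297, 293, 151, 168, 121, 285]
t=31: [300, 307, 185, 283, 136, 280, 147, 285, 150, 191, 284, 298, 301, 219]
t=32: [166, 166, 283, 146, 280, 136, 279, 187, 297, 293, 151, 168, 121, 285]
t=33: [300, 307, 185, 283, 136, 280, 147, 285, 150, 191, 284, 298, 301, 219]

Answer: 2
Key observation: The state at step 31, [300, 307, 185, 283, 136, 280, 147, 285, 150, 191, 284, 298, 301, 219], reappears at step 33 — and no state repeats earlier — so the cycle the system enters has period 2.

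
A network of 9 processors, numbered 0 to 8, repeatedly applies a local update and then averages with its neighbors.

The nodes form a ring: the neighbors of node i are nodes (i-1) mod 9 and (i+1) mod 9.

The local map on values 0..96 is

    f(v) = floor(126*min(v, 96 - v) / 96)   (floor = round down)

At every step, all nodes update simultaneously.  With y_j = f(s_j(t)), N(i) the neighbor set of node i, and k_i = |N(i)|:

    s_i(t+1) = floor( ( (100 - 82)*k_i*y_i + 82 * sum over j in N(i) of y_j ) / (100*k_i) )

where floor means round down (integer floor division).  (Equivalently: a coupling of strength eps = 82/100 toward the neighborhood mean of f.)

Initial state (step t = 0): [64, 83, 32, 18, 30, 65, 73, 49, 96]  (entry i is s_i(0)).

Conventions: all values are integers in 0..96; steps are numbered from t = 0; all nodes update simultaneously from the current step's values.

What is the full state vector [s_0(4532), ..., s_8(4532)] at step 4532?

Simulating step by step:
t=0: [64, 83, 32, 18, 30, 65, 73, 49, 96]
t=1: [14, 37, 23, 37, 32, 35, 46, 23, 42]
t=2: [45, 28, 44, 38, 45, 49, 41, 52, 29]
t=3: [40, 54, 45, 56, 55, 56, 57, 47, 54]
t=4: [54, 55, 54, 55, 52, 52, 55, 54, 56]
t=5: [52, 54, 53, 55, 55, 55, 55, 52, 54]
t=6: [55, 56, 54, 54, 53, 53, 54, 54, 56]
t=7: [52, 53, 53, 55, 55, 55, 55, 53, 53]
t=8: [56, 56, 54, 54, 53, 53, 54, 54, 56]
t=9: [52, 53, 53, 55, 55, 55, 55, 53, 53]

Answer: [56, 56, 54, 54, 53, 53, 54, 54, 56]
Key observation: The state at step 7, [52, 53, 53, 55, 55, 55, 55, 53, 53], reappears at step 9: the system is in a cycle of period 2 from step 7 on.  Therefore the state at step 4532 equals the state at step 7 + ((4532 - 7) mod 2) = 8, which is [56, 56, 54, 54, 53, 53, 54, 54, 56].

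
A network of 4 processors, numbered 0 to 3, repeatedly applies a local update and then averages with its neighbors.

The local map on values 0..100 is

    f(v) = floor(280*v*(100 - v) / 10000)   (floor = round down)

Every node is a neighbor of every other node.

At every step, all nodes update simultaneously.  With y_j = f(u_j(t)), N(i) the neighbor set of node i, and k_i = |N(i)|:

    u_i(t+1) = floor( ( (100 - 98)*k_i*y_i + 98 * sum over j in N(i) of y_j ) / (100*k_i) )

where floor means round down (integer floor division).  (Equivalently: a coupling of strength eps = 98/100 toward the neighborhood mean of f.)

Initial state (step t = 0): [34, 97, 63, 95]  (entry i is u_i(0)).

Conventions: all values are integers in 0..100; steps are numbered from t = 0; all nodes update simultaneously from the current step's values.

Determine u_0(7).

Answer: u_0(7) = 65

Derivation:
t=0: [34, 97, 63, 95]
t=1: [29, 45, 28, 44]
t=2: [64, 60, 64, 60]
t=3: [65, 65, 65, 65]
t=4: [63, 63, 63, 63]
t=5: [65, 65, 65, 65]
t=6: [63, 63, 63, 63]
t=7: [65, 65, 65, 65]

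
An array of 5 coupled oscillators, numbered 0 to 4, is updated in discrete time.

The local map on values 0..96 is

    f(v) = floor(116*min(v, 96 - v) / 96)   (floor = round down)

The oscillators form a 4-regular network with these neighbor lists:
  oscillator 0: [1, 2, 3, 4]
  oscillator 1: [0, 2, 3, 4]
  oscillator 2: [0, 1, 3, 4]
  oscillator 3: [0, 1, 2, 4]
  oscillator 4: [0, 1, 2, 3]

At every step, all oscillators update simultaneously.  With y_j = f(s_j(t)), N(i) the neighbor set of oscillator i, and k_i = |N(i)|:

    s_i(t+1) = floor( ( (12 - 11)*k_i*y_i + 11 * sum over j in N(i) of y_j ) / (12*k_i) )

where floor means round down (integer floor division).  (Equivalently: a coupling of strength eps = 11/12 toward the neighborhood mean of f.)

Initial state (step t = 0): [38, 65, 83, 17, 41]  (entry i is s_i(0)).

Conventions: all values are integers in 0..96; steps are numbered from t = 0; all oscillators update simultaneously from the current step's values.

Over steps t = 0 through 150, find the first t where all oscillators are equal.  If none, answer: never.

Answer: 3
Key observation: Synchronization is absorbing here: once all oscillators are equal they stay equal, and step 3 is the first all-equal step.

Derivation:
t=0: [38, 65, 83, 17, 41]  (not all equal)
t=1: [31, 32, 35, 35, 30]  (not all equal)
t=2: [39, 39, 38, 38, 39]  (not all equal)
t=3: [46, 46, 46, 46, 46]  (all equal)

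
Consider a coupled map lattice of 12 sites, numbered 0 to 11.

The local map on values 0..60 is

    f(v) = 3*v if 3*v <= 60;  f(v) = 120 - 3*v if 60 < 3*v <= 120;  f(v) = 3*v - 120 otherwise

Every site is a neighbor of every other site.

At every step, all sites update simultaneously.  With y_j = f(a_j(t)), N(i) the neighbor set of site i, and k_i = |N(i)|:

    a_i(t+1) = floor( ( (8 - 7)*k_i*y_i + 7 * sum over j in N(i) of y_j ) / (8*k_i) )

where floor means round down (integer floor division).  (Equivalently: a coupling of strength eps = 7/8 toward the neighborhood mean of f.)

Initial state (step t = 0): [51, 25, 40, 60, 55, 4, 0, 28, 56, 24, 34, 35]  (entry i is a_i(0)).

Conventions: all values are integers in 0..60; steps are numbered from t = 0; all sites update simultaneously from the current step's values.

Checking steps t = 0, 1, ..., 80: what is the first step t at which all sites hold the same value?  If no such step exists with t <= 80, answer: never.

Simulating step by step:
t=0: [51, 25, 40, 60, 55, 4, 0, 28, 56, 24, 34, 35]  (not all equal)
t=1: [30, 30, 28, 31, 30, 29, 28, 30, 30, 30, 29, 29]  (not all equal)
t=2: [31, 31, 31, 31, 31, 31, 31, 31, 31, 31, 31, 31]  (all equal)

Answer: 2
Key observation: Synchronization is absorbing here: once all sites are equal they stay equal, and step 2 is the first all-equal step.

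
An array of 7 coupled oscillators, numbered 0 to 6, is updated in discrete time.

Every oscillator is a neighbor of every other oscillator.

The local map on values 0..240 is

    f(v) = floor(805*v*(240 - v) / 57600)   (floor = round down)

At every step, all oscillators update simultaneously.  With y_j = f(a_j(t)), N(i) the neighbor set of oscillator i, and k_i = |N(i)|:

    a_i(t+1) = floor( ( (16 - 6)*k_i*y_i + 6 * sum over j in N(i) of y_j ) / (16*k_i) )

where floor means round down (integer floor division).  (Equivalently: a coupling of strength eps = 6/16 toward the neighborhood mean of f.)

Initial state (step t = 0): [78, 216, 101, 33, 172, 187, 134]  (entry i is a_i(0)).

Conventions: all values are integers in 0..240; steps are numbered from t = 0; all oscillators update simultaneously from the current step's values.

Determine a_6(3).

Answer: a_6(3) = 160

Derivation:
t=0: [78, 216, 101, 33, 172, 187, 134]
t=1: [163, 105, 175, 118, 156, 142, 176]
t=2: [177, 190, 168, 192, 182, 188, 167]
t=3: [152, 139, 159, 136, 147, 141, 160]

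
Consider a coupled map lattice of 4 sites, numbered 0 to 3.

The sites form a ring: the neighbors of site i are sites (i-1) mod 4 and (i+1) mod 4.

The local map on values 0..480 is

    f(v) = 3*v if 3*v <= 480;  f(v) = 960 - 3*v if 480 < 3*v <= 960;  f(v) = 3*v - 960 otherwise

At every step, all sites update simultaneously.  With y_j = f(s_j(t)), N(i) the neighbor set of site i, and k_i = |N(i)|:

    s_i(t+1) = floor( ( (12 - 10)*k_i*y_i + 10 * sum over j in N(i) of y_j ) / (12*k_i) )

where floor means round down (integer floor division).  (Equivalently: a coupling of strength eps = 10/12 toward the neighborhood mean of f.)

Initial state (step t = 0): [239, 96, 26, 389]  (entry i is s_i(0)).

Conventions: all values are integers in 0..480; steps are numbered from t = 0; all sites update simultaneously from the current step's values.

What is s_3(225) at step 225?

Simulating step by step:
t=0: [239, 96, 26, 389]
t=1: [246, 181, 219, 168]
t=2: [400, 288, 414, 294]
t=3: [112, 233, 119, 230]
t=4: [277, 332, 280, 333]
t=5: [52, 109, 51, 110]
t=6: [299, 183, 299, 183]
t=7: [353, 121, 353, 121]
t=8: [319, 143, 319, 143]
t=9: [358, 74, 358, 74]
t=10: [204, 132, 204, 132]
t=11: [388, 356, 388, 356]
t=12: [124, 188, 124, 188]
t=13: [392, 376, 392, 376]
t=14: [176, 208, 176, 208]
t=15: [352, 416, 352, 416]
t=16: [256, 128, 256, 128]
t=17: [352, 224, 352, 224]
t=18: [256, 128, 256, 128]

Answer: s_3(225) = 224
Key observation: The state at step 16, [256, 128, 256, 128], reappears at step 18: the system is in a cycle of period 2 from step 16 on.  Therefore the state at step 225 equals the state at step 16 + ((225 - 16) mod 2) = 17, which is [352, 224, 352, 224].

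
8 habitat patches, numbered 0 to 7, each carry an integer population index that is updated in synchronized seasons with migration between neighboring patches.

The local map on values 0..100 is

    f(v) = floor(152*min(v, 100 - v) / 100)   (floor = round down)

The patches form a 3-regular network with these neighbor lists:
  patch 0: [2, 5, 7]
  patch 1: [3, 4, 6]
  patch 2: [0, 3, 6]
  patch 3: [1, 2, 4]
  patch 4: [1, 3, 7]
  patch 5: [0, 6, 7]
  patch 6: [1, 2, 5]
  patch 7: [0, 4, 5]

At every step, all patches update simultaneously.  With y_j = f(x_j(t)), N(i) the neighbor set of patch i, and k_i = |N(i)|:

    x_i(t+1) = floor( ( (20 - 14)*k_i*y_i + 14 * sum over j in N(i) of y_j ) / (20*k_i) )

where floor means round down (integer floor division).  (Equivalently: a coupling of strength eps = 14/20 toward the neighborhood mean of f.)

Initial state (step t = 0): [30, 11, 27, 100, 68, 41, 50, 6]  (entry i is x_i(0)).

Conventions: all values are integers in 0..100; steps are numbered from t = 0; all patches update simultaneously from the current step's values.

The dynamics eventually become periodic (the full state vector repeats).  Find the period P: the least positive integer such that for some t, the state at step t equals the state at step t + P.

Answer: 24
Key observation: The state at step 29, [72, 64, 68, 64, 65, 72, 68, 71], reappears at step 53 — and no state repeats earlier — so the cycle the system enters has period 24.

Derivation:
t=0: [30, 11, 27, 100, 68, 41, 50, 6]
t=1: [39, 33, 40, 24, 20, 48, 50, 38]
t=2: [61, 48, 57, 43, 42, 66, 65, 54]
t=3: [60, 63, 60, 66, 66, 57, 59, 61]
t=4: [60, 55, 58, 54, 54, 61, 60, 58]
t=5: [61, 66, 63, 67, 67, 60, 62, 62]
t=6: [58, 51, 55, 51, 51, 58, 56, 56]
t=7: [64, 72, 67, 72, 72, 64, 67, 66]
t=8: [52, 43, 49, 43, 44, 52, 49, 50]
t=9: [73, 67, 71, 67, 67, 73, 71, 71]
t=10: [42, 48, 44, 48, 48, 42, 44, 44]
t=11: [64, 70, 66, 70, 70, 64, 66, 66]
t=12: [52, 46, 50, 46, 46, 52, 50, 51]
t=13: [73, 70, 73, 70, 70, 73, 73, 71]
t=14: [41, 44, 41, 44, 44, 41, 41, 42]
t=15: [62, 65, 62, 65, 65, 62, 62, 63]
t=16: [56, 53, 56, 53, 53, 56, 56, 55]
t=17: [66, 69, 67, 69, 70, 66, 67, 67]
t=18: [50, 47, 49, 47, 47, 50, 49, 49]
t=19: [75, 71, 73, 71, 71, 75, 73, 74]
t=20: [38, 43, 41, 43, 42, 38, 41, 39]
t=21: [58, 63, 61, 63, 63, 58, 61, 59]
t=22: [61, 56, 59, 56, 57, 61, 59, 61]
t=23: [59, 64, 62, 64, 64, 59, 62, 60]
t=24: [60, 54, 57, 54, 55, 60, 57, 59]
t=25: [61, 67, 64, 67, 67, 61, 64, 62]
t=26: [57, 50, 54, 50, 51, 57, 54, 56]
t=27: [66, 73, 69, 73, 73, 66, 69, 67]
t=28: [49, 42, 46, 42, 43, 49, 46, 48]
t=29: [72, 64, 68, 64, 65, 72, 68, 71]
t=30: [43, 52, 48, 52, 51, 43, 48, 45]
t=31: [67, 72, 70, 72, 71, 67, 70, 68]
t=32: [48, 43, 45, 43, 44, 48, 45, 48]
t=33: [71, 65, 68, 65, 66, 71, 68, 70]
t=34: [45, 51, 48, 51, 50, 45, 48, 45]
t=35: [68, 74, 71, 74, 73, 68, 71, 69]
t=36: [46, 40, 43, 40, 41, 46, 43, 46]
t=37: [68, 61, 64, 61, 62, 68, 64, 67]
t=38: [49, 57, 53, 57, 56, 49, 53, 50]
t=39: [73, 66, 70, 66, 67, 73, 70, 72]
t=40: [42, 49, 45, 49, 48, 42, 45, 43]
t=41: [64, 72, 68, 72, 71, 64, 68, 65]
t=42: [52, 43, 48, 43, 45, 52, 48, 51]
t=43: [72, 67, 70, 67, 68, 72, 70, 71]
t=44: [43, 48, 45, 48, 48, 43, 45, 44]
t=45: [65, 71, 68, 71, 70, 65, 68, 66]
t=46: [51, 45, 48, 45, 45, 51, 48, 50]
t=47: [74, 68, 71, 68, 69, 74, 71, 73]
t=48: [40, 46, 43, 46, 46, 40, 43, 41]
t=49: [61, 68, 64, 68, 67, 61, 64, 62]
t=50: [57, 49, 53, 49, 50, 57, 53, 56]
t=51: [66, 73, 70, 73, 72, 66, 70, 67]
t=52: [49, 42, 45, 42, 43, 49, 45, 48]
t=53: [72, 64, 68, 64, 65, 72, 68, 71]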